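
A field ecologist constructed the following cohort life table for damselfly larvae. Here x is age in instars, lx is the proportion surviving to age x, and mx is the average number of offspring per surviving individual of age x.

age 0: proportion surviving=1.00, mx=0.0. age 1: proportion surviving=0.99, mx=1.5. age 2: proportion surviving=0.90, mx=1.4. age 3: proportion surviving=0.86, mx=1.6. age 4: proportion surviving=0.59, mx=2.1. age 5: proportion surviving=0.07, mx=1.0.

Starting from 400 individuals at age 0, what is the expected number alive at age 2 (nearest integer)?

360

Expected survivors = N0 · l_2 = 400 × 0.90 = 360 → 360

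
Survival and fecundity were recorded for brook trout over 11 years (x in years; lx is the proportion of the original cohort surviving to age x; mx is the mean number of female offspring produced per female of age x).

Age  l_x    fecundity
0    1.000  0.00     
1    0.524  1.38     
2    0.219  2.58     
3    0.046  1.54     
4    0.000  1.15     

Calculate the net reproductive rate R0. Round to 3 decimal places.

lx·mx by age: 0, 0.72312, 0.56502, 0.07084, 0
R0 = Σ lx·mx = 1.35898 → 1.359

1.359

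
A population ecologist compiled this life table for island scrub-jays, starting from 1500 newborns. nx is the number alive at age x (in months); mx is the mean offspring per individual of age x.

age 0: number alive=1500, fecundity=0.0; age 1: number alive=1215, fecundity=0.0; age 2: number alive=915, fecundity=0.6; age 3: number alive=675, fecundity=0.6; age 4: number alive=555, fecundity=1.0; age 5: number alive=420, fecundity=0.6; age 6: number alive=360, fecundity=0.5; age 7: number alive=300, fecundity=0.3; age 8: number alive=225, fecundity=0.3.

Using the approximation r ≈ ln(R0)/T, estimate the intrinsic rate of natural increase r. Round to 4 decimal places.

lx = nx/n0 = nx/1500: 1, 0.81, 0.61, 0.45, 0.37, 0.28, 0.24, 0.2, 0.15
R0 = Σ lx·mx = 0 + 0 + 0.366 + 0.27 + 0.37 + 0.168 + 0.12 + 0.06 + 0.045 = 1.399
Σ x·lx·mx = 5.362; T = 5.362/1.399 = 3.83274…
r ≈ ln(R0)/T = ln(1.399)/3.83274… = 0.087603… → 0.0876

0.0876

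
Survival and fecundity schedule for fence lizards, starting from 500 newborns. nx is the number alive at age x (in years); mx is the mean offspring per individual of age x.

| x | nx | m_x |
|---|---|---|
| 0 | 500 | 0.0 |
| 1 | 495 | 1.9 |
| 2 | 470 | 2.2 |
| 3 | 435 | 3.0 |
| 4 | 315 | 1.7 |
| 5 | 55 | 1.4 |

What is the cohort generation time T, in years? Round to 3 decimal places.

2.428

lx = nx/n0 = nx/500: 1, 0.99, 0.94, 0.87, 0.63, 0.11
lx·mx: 0, 1.881, 2.068, 2.61, 1.071, 0.154 → R0 = 7.784
x·lx·mx: 0, 1.881, 4.136, 7.83, 4.284, 0.77 → Σ = 18.901
T = 18.901 / 7.784 = 2.428186… → 2.428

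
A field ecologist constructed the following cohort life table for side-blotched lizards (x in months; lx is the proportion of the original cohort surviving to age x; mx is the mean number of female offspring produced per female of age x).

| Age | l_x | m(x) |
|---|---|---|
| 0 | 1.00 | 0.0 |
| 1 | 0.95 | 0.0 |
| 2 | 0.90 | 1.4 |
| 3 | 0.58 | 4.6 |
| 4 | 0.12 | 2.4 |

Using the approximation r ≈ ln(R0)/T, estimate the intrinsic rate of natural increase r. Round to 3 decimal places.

R0 = Σ lx·mx = 0 + 0 + 1.26 + 2.668 + 0.288 = 4.216
Σ x·lx·mx = 11.676; T = 11.676/4.216 = 2.76945…
r ≈ ln(R0)/T = ln(4.216)/2.76945… = 0.51956… → 0.520

0.520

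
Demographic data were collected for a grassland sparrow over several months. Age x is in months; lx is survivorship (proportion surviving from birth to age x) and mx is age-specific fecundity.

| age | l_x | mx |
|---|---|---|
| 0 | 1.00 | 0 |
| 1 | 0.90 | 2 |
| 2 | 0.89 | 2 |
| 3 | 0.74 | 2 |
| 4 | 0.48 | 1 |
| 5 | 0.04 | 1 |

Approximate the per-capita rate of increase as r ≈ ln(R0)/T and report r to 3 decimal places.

0.805

R0 = Σ lx·mx = 0 + 1.8 + 1.78 + 1.48 + 0.48 + 0.04 = 5.58
Σ x·lx·mx = 11.92; T = 11.92/5.58 = 2.1362…
r ≈ ln(R0)/T = ln(5.58)/2.1362… = 0.80479… → 0.805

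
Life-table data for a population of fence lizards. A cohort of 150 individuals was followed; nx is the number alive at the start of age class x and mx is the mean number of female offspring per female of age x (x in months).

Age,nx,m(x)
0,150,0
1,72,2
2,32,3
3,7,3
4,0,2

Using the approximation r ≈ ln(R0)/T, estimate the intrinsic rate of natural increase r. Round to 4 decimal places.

0.3623

lx = nx/n0 = nx/150: 1, 0.48, 0.21333…, 0.04667…, 0
R0 = Σ lx·mx = 0 + 0.96 + 0.64… + 0.14… + 0 = 1.74…
Σ x·lx·mx = 2.66…; T = 2.66…/1.74… = 1.52874…
r ≈ ln(R0)/T = ln(1.74…)/1.52874… = 0.362316… → 0.3623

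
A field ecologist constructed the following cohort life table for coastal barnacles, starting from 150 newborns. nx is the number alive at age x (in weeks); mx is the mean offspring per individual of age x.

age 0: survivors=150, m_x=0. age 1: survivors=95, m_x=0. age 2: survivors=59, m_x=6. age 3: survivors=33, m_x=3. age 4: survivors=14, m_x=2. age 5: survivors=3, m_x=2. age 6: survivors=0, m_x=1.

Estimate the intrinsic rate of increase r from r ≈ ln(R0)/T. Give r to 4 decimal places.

lx = nx/n0 = nx/150: 1, 0.63333…, 0.39333…, 0.22, 0.09333…, 0.02, 0
R0 = Σ lx·mx = 0 + 0 + 2.36… + 0.66 + 0.18667… + 0.04 + 0 = 3.246667…
Σ x·lx·mx = 7.646667…; T = 7.646667…/3.246667… = 2.35524…
r ≈ ln(R0)/T = ln(3.246667…)/2.35524… = 0.500005… → 0.5000

0.5000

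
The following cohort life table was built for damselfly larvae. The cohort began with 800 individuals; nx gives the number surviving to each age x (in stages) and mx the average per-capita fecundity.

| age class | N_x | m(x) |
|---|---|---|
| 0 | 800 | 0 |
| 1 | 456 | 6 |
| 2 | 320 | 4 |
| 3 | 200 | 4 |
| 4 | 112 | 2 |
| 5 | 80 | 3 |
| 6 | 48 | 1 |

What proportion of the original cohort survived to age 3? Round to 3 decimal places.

0.250

l_3 = n_3/n_0 = 200/800 = 0.25 → 0.250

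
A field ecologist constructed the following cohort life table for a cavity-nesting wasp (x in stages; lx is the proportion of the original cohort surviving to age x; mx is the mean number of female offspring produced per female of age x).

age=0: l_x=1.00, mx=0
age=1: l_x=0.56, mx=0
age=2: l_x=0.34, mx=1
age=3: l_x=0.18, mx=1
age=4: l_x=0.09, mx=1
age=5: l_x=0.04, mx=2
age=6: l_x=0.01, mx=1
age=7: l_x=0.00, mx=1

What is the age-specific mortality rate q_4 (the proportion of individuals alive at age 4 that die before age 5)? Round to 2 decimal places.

q_4 = (l_4 − l_5) / l_4 = (0.09 − 0.04) / 0.09
     = 0.05 / 0.09 = 0.555556… → 0.56

0.56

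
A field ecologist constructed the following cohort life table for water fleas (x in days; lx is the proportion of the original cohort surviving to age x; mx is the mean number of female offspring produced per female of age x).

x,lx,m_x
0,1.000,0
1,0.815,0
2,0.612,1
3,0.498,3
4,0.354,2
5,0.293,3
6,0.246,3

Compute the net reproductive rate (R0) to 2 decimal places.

lx·mx by age: 0, 0, 0.612, 1.494, 0.708, 0.879, 0.738
R0 = Σ lx·mx = 4.431 → 4.43

4.43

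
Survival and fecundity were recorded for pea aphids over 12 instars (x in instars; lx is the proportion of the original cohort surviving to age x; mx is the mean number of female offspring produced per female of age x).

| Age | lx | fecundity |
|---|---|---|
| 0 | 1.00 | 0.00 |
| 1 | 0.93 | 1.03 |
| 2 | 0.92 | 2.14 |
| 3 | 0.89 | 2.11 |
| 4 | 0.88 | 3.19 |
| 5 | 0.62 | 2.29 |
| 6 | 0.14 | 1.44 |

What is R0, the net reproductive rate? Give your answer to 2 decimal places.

lx·mx by age: 0, 0.9579, 1.9688, 1.8779, 2.8072, 1.4198, 0.2016
R0 = Σ lx·mx = 9.2332 → 9.23

9.23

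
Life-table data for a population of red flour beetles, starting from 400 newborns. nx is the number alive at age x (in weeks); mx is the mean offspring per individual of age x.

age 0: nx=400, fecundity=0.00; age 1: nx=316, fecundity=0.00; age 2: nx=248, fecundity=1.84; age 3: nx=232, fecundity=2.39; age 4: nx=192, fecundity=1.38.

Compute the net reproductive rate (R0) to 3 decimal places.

3.189

lx = nx/n0 = nx/400: 1, 0.79, 0.62, 0.58, 0.48
lx·mx by age: 0, 0, 1.1408, 1.3862, 0.6624
R0 = Σ lx·mx = 3.1894 → 3.189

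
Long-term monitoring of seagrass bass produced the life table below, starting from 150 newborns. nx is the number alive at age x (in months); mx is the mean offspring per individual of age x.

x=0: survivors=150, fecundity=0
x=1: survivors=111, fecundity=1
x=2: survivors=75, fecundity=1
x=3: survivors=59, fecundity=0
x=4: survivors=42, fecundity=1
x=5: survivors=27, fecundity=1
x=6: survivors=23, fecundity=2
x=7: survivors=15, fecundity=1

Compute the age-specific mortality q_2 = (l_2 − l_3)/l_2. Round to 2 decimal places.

0.21

lx = nx/n0 = nx/150: 1, 0.74, 0.5, 0.39333…, 0.28, 0.18, 0.15333…, 0.1
q_2 = (l_2 − l_3) / l_2 = (0.5 − 0.393333…) / 0.5
     = 0.106667… / 0.5 = 0.213333… → 0.21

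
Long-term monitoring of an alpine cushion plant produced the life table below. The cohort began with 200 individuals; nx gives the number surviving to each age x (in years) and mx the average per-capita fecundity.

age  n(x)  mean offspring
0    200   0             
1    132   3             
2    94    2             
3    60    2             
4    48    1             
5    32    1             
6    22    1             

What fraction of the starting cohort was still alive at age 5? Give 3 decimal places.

0.160

l_5 = n_5/n_0 = 32/200 = 0.16 → 0.160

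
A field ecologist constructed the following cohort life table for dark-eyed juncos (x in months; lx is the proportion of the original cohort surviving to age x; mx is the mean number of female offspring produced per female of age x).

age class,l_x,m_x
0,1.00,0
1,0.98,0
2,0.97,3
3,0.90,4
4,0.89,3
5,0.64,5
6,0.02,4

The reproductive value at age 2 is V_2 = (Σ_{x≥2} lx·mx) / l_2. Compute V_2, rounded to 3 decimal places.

lx·mx for x ≥ 2: 2.91, 3.6, 2.67, 3.2, 0.08 → sum = 12.46
V_2 = 12.46 / l_2 = 12.46 / 0.97 = 12.845361… → 12.845

12.845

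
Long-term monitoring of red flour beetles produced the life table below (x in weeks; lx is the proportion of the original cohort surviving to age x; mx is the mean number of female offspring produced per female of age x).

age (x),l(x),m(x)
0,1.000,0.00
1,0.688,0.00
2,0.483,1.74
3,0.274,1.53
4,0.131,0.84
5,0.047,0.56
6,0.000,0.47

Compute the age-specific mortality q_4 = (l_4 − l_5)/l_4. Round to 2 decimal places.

q_4 = (l_4 − l_5) / l_4 = (0.131 − 0.047) / 0.131
     = 0.084 / 0.131 = 0.641221… → 0.64

0.64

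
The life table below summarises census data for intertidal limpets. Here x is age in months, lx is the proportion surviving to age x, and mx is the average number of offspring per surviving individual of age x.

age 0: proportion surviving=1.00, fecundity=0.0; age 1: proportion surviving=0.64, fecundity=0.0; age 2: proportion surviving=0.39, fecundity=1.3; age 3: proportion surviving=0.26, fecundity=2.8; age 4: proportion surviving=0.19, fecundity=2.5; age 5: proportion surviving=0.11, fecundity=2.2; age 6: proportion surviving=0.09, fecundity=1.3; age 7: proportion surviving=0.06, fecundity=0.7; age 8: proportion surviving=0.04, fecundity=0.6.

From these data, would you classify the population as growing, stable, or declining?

R0 = Σ lx·mx = 0 + 0 + 0.507 + 0.728 + 0.475 + 0.242 + 0.117 + 0.042 + 0.024 = 2.135
R0 > 1, so the population is growing.

growing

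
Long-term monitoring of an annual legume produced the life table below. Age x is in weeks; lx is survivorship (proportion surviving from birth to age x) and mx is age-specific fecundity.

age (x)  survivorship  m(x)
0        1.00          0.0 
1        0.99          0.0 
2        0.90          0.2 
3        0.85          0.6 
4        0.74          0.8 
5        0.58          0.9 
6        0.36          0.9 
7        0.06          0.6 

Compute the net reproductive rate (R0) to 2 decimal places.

2.16

lx·mx by age: 0, 0, 0.18, 0.51, 0.592, 0.522, 0.324, 0.036
R0 = Σ lx·mx = 2.164 → 2.16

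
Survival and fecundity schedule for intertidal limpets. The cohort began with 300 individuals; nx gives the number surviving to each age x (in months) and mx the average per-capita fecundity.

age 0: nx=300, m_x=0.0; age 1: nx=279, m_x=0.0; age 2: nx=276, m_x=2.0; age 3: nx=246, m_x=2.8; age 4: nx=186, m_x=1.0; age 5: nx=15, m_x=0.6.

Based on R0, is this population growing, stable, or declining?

lx = nx/n0 = nx/300: 1, 0.93, 0.92, 0.82, 0.62, 0.05
R0 = Σ lx·mx = 0 + 0 + 1.84 + 2.296 + 0.62 + 0.03 = 4.786
R0 > 1, so the population is growing.

growing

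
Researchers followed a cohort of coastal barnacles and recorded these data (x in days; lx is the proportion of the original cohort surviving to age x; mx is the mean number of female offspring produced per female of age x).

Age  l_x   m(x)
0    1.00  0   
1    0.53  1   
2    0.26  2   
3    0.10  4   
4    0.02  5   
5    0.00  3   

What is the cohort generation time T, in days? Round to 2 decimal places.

2.05

lx·mx: 0, 0.53, 0.52, 0.4, 0.1, 0 → R0 = 1.55
x·lx·mx: 0, 0.53, 1.04, 1.2, 0.4, 0 → Σ = 3.17
T = 3.17 / 1.55 = 2.045161… → 2.05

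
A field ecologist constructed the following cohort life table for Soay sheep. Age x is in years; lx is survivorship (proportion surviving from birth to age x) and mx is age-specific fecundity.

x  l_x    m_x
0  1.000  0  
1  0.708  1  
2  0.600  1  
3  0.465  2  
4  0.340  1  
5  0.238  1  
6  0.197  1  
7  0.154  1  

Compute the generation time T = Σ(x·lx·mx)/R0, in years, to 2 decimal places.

lx·mx: 0, 0.708, 0.6, 0.93, 0.34, 0.238, 0.197, 0.154 → R0 = 3.167
x·lx·mx: 0, 0.708, 1.2, 2.79, 1.36, 1.19, 1.182, 1.078 → Σ = 9.508
T = 9.508 / 3.167 = 3.00221… → 3.00

3.00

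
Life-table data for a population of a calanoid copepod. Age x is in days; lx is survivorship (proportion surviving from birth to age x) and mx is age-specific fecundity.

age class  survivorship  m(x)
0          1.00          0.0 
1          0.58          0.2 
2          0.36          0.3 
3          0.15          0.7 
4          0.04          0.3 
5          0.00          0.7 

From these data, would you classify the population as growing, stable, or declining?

declining

R0 = Σ lx·mx = 0 + 0.116 + 0.108 + 0.105 + 0.012 + 0 = 0.341
R0 < 1, so the population is declining.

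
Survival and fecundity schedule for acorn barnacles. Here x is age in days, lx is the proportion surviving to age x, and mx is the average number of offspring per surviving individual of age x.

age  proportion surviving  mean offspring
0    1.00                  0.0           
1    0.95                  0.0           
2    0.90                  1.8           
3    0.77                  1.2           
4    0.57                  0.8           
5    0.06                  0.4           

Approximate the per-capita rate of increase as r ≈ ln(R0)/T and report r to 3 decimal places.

R0 = Σ lx·mx = 0 + 0 + 1.62 + 0.924 + 0.456 + 0.024 = 3.024
Σ x·lx·mx = 7.956; T = 7.956/3.024 = 2.63095…
r ≈ ln(R0)/T = ln(3.024)/2.63095… = 0.4206… → 0.421

0.421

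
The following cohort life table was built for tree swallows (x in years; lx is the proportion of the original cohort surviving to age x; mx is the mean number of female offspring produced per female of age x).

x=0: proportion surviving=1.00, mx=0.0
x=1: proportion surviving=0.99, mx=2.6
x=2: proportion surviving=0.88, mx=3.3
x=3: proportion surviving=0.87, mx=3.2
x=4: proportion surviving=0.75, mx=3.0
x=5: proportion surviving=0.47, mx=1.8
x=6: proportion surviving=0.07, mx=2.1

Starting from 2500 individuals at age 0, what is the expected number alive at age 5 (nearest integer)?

1175

Expected survivors = N0 · l_5 = 2500 × 0.47 = 1175 → 1175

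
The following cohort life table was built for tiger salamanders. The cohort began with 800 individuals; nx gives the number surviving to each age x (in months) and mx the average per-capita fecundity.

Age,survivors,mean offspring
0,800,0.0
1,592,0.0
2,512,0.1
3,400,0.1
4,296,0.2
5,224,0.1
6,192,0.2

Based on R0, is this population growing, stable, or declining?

lx = nx/n0 = nx/800: 1, 0.74, 0.64, 0.5, 0.37, 0.28, 0.24
R0 = Σ lx·mx = 0 + 0 + 0.064 + 0.05 + 0.074 + 0.028 + 0.048 = 0.264
R0 < 1, so the population is declining.

declining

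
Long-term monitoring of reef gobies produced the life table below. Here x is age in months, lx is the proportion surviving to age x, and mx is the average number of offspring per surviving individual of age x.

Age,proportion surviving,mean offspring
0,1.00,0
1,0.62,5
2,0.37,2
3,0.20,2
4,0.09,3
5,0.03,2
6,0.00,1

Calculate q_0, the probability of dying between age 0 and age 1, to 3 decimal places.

0.380

q_0 = (l_0 − l_1) / l_0 = (1 − 0.62) / 1
     = 0.38 / 1 = 0.38 → 0.380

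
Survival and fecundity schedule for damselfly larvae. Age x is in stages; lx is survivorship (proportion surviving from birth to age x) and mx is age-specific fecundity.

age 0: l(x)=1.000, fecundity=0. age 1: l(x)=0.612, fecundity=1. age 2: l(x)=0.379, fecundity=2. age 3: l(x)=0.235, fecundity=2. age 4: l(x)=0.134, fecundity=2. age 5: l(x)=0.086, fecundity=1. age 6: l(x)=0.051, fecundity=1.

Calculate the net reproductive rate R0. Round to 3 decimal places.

lx·mx by age: 0, 0.612, 0.758, 0.47, 0.268, 0.086, 0.051
R0 = Σ lx·mx = 2.245 → 2.245

2.245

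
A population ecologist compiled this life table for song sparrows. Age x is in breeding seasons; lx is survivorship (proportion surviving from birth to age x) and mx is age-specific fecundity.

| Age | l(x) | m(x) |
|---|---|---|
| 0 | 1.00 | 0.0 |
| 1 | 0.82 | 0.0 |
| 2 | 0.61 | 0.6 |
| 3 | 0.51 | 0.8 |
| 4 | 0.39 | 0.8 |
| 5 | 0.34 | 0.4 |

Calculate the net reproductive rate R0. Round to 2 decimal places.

1.22

lx·mx by age: 0, 0, 0.366, 0.408, 0.312, 0.136
R0 = Σ lx·mx = 1.222 → 1.22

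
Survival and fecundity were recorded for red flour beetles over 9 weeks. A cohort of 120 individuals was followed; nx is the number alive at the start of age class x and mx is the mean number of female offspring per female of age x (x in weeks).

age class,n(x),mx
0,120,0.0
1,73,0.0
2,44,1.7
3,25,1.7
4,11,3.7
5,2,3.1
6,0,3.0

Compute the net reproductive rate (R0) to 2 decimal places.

lx = nx/n0 = nx/120: 1, 0.60833…, 0.36667…, 0.20833…, 0.09167…, 0.01667…, 0
lx·mx by age: 0, 0, 0.623333…, 0.354167…, 0.339167…, 0.051667…, 0
R0 = Σ lx·mx = 1.368333… → 1.37

1.37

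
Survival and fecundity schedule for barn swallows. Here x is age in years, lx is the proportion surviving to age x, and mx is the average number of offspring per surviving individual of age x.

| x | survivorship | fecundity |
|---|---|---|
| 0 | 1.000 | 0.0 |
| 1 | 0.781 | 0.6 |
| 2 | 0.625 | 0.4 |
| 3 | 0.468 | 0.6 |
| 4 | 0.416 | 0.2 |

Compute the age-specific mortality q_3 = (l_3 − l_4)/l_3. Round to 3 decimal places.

q_3 = (l_3 − l_4) / l_3 = (0.468 − 0.416) / 0.468
     = 0.052 / 0.468 = 0.111111… → 0.111

0.111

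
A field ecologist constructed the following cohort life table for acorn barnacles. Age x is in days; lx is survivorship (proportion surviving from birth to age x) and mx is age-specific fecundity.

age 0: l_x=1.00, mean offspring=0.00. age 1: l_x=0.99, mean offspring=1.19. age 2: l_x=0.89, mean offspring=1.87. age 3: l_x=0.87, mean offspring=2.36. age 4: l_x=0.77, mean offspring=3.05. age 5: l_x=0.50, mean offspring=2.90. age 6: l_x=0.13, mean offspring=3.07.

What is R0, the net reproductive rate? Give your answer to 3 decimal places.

lx·mx by age: 0, 1.1781, 1.6643, 2.0532, 2.3485, 1.45, 0.3991
R0 = Σ lx·mx = 9.0932 → 9.093

9.093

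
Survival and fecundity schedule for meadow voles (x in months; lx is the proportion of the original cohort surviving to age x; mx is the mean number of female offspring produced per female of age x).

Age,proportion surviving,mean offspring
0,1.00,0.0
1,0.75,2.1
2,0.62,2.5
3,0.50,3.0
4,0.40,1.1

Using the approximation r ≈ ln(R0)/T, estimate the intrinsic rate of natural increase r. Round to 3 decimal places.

R0 = Σ lx·mx = 0 + 1.575 + 1.55 + 1.5 + 0.44 = 5.065
Σ x·lx·mx = 10.935; T = 10.935/5.065 = 2.15893…
r ≈ ln(R0)/T = ln(5.065)/2.15893… = 0.75146… → 0.751

0.751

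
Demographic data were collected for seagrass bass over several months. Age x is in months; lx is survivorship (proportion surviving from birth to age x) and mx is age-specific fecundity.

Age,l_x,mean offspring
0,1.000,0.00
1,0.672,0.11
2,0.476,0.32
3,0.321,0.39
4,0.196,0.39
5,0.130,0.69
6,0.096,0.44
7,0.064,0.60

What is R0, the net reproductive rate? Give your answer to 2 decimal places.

lx·mx by age: 0, 0.07392, 0.15232, 0.12519, 0.07644, 0.0897, 0.04224, 0.0384
R0 = Σ lx·mx = 0.59821 → 0.60

0.60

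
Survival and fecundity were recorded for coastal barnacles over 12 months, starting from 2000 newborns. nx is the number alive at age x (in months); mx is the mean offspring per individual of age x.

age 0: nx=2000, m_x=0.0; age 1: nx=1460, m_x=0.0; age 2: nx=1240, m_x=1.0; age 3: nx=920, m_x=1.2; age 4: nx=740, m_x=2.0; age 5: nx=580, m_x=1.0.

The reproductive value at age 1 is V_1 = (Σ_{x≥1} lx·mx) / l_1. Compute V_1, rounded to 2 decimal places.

lx = nx/n0 = nx/2000: 1, 0.73, 0.62, 0.46, 0.37, 0.29
lx·mx for x ≥ 1: 0, 0.62, 0.552, 0.74, 0.29 → sum = 2.202
V_1 = 2.202 / l_1 = 2.202 / 0.73 = 3.016438… → 3.02

3.02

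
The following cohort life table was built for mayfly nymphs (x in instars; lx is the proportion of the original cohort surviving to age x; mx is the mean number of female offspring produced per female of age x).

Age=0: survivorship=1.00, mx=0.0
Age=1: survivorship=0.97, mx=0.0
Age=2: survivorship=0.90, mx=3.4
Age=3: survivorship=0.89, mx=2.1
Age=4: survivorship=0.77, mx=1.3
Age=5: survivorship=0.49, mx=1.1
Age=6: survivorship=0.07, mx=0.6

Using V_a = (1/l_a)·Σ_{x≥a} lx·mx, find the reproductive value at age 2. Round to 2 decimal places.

7.23

lx·mx for x ≥ 2: 3.06, 1.869, 1.001, 0.539, 0.042 → sum = 6.511
V_2 = 6.511 / l_2 = 6.511 / 0.9 = 7.234444… → 7.23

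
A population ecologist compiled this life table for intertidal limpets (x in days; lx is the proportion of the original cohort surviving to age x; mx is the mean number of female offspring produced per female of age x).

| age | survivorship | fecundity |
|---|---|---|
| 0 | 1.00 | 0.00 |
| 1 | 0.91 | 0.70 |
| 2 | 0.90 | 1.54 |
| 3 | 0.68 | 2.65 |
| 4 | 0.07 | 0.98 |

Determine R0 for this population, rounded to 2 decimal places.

lx·mx by age: 0, 0.637, 1.386, 1.802, 0.0686
R0 = Σ lx·mx = 3.8936 → 3.89

3.89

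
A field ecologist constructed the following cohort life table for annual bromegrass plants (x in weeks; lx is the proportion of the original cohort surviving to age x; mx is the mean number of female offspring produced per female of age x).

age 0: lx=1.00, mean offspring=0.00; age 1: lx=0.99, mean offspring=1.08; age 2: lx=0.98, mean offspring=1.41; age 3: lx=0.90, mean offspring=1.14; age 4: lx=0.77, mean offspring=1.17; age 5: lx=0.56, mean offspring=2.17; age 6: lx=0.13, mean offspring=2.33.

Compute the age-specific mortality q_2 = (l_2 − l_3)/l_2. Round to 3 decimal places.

0.082

q_2 = (l_2 − l_3) / l_2 = (0.98 − 0.9) / 0.98
     = 0.08 / 0.98 = 0.081633… → 0.082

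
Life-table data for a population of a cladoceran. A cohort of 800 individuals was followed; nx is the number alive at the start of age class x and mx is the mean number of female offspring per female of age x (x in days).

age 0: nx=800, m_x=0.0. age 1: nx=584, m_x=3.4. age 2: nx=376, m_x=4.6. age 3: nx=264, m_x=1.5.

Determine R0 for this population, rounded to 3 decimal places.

lx = nx/n0 = nx/800: 1, 0.73, 0.47, 0.33
lx·mx by age: 0, 2.482, 2.162, 0.495
R0 = Σ lx·mx = 5.139 → 5.139

5.139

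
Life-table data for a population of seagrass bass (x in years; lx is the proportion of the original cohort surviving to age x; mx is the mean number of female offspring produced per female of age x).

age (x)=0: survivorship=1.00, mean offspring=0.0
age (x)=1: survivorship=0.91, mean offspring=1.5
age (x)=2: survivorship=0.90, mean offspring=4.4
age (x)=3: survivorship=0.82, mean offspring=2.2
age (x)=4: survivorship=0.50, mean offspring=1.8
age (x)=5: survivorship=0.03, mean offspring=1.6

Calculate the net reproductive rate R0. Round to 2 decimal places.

lx·mx by age: 0, 1.365, 3.96, 1.804, 0.9, 0.048
R0 = Σ lx·mx = 8.077 → 8.08

8.08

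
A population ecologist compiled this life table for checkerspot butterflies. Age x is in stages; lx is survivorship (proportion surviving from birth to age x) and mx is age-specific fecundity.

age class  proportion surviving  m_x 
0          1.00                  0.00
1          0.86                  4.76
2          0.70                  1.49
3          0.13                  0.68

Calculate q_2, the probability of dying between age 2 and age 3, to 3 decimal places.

0.814

q_2 = (l_2 − l_3) / l_2 = (0.7 − 0.13) / 0.7
     = 0.57 / 0.7 = 0.814286… → 0.814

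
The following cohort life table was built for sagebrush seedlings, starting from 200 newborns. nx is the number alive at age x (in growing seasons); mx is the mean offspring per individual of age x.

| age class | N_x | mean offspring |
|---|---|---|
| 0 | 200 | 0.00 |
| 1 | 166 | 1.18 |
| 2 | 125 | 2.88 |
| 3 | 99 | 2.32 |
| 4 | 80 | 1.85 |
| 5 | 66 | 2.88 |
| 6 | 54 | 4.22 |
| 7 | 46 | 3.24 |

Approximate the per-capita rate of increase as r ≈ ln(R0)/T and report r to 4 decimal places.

lx = nx/n0 = nx/200: 1, 0.83, 0.625, 0.495, 0.4, 0.33, 0.27, 0.23
R0 = Σ lx·mx = 0 + 0.9794 + 1.8 + 1.1484 + 0.74 + 0.9504 + 1.1394 + 0.7452 = 7.5028
Σ x·lx·mx = 27.7894; T = 27.7894/7.5028 = 3.70387…
r ≈ ln(R0)/T = ln(7.5028)/3.70387… = 0.5441… → 0.5441

0.5441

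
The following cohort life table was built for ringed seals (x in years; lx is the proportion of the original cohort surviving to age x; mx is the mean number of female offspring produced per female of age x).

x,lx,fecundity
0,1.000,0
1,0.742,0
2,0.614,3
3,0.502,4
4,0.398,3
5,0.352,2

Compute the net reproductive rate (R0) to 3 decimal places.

lx·mx by age: 0, 0, 1.842, 2.008, 1.194, 0.704
R0 = Σ lx·mx = 5.748 → 5.748

5.748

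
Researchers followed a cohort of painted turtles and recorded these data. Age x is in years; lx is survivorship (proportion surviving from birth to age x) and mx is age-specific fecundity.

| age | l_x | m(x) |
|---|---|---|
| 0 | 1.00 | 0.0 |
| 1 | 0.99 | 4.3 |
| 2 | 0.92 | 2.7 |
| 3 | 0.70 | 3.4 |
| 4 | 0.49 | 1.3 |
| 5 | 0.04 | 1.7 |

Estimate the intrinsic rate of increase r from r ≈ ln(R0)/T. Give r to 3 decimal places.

R0 = Σ lx·mx = 0 + 4.257 + 2.484 + 2.38 + 0.637 + 0.068 = 9.826
Σ x·lx·mx = 19.253; T = 19.253/9.826 = 1.95939…
r ≈ ln(R0)/T = ln(9.826)/1.95939… = 1.16619… → 1.166

1.166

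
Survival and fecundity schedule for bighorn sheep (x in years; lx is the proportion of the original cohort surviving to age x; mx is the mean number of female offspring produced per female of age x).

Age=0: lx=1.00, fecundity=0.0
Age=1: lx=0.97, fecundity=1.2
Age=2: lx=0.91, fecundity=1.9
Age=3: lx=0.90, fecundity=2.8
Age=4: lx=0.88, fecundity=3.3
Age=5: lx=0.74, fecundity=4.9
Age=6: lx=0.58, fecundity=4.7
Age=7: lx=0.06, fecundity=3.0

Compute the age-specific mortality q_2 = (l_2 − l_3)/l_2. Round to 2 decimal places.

q_2 = (l_2 − l_3) / l_2 = (0.91 − 0.9) / 0.91
     = 0.01 / 0.91 = 0.010989… → 0.01

0.01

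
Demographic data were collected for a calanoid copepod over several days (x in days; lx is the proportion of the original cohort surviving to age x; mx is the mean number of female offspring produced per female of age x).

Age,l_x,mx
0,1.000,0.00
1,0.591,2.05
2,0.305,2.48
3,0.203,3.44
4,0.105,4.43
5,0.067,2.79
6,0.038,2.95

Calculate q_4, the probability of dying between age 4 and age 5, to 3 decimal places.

q_4 = (l_4 − l_5) / l_4 = (0.105 − 0.067) / 0.105
     = 0.038 / 0.105 = 0.361905… → 0.362

0.362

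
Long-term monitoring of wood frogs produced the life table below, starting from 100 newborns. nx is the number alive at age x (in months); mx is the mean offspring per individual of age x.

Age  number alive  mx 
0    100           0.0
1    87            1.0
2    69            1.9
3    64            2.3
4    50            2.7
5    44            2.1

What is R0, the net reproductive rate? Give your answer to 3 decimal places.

5.927

lx = nx/n0 = nx/100: 1, 0.87, 0.69, 0.64, 0.5, 0.44
lx·mx by age: 0, 0.87, 1.311, 1.472, 1.35, 0.924
R0 = Σ lx·mx = 5.927 → 5.927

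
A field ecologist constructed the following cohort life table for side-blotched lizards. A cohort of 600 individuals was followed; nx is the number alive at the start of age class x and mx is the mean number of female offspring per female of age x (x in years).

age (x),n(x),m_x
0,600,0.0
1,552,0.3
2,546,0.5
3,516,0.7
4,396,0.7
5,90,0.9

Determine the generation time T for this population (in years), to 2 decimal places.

lx = nx/n0 = nx/600: 1, 0.92, 0.91, 0.86, 0.66, 0.15
lx·mx: 0, 0.276, 0.455, 0.602, 0.462, 0.135 → R0 = 1.93
x·lx·mx: 0, 0.276, 0.91, 1.806, 1.848, 0.675 → Σ = 5.515
T = 5.515 / 1.93 = 2.857513… → 2.86

2.86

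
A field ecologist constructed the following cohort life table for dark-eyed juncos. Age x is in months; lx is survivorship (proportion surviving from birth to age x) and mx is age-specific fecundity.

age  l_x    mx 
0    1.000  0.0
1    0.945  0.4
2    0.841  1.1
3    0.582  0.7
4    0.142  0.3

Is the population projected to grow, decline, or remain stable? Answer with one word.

growing

R0 = Σ lx·mx = 0 + 0.378 + 0.9251 + 0.4074 + 0.0426 = 1.7531
R0 > 1, so the population is growing.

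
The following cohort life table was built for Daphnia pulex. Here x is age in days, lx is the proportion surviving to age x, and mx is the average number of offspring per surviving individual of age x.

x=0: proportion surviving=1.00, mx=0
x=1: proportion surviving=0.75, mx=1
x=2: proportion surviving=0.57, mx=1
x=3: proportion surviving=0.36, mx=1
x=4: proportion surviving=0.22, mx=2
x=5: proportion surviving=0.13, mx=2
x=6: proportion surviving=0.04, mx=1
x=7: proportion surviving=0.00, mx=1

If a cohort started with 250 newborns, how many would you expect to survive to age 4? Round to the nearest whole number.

55

Expected survivors = N0 · l_4 = 250 × 0.22 = 55 → 55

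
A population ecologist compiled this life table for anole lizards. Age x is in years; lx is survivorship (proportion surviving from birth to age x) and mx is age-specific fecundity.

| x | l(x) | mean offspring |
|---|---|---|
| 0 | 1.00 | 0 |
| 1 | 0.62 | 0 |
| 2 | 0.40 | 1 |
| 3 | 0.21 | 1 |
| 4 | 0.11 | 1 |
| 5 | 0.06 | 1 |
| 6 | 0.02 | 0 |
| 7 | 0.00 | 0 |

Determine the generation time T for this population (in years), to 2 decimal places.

2.78

lx·mx: 0, 0, 0.4, 0.21, 0.11, 0.06, 0, 0 → R0 = 0.78
x·lx·mx: 0, 0, 0.8, 0.63, 0.44, 0.3, 0, 0 → Σ = 2.17
T = 2.17 / 0.78 = 2.782051… → 2.78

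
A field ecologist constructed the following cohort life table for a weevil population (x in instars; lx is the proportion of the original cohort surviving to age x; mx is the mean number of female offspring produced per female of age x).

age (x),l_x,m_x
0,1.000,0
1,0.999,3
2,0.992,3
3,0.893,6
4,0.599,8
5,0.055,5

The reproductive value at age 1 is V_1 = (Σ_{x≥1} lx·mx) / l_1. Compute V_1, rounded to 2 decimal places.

lx·mx for x ≥ 1: 2.997, 2.976, 5.358, 4.792, 0.275 → sum = 16.398
V_1 = 16.398 / l_1 = 16.398 / 0.999 = 16.414414… → 16.41

16.41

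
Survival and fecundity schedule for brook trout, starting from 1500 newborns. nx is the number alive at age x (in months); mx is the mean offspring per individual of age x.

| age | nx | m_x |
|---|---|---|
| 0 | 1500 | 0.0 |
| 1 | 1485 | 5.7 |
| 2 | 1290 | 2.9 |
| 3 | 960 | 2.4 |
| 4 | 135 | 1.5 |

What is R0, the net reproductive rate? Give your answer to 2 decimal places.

9.81

lx = nx/n0 = nx/1500: 1, 0.99, 0.86, 0.64, 0.09
lx·mx by age: 0, 5.643, 2.494, 1.536, 0.135
R0 = Σ lx·mx = 9.808 → 9.81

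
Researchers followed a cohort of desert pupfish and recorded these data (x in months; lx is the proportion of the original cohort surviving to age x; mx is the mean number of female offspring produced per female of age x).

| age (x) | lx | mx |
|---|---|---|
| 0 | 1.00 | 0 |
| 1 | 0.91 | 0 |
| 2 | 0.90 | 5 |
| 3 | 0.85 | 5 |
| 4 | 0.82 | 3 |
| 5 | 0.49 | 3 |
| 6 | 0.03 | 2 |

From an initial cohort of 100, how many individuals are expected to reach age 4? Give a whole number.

Expected survivors = N0 · l_4 = 100 × 0.82 = 82 → 82

82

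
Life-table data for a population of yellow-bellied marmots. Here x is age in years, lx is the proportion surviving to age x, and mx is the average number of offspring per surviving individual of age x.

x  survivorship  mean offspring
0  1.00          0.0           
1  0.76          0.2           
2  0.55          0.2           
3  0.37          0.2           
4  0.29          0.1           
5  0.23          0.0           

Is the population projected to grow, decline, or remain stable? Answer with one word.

R0 = Σ lx·mx = 0 + 0.152 + 0.11 + 0.074 + 0.029 + 0 = 0.365
R0 < 1, so the population is declining.

declining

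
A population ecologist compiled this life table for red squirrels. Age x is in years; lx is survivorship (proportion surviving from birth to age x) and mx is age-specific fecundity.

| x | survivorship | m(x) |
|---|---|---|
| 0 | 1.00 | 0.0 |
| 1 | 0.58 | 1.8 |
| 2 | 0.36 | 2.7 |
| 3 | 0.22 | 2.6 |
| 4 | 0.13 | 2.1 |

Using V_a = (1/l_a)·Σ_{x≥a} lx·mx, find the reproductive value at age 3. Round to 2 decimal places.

3.84

lx·mx for x ≥ 3: 0.572, 0.273 → sum = 0.845
V_3 = 0.845 / l_3 = 0.845 / 0.22 = 3.840909… → 3.84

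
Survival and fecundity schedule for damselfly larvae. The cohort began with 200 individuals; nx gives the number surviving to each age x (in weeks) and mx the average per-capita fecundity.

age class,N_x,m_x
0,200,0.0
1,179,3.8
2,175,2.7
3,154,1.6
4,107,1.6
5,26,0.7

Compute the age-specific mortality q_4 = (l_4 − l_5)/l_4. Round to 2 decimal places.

0.76

lx = nx/n0 = nx/200: 1, 0.895, 0.875, 0.77, 0.535, 0.13
q_4 = (l_4 − l_5) / l_4 = (0.535 − 0.13) / 0.535
     = 0.405 / 0.535 = 0.757009… → 0.76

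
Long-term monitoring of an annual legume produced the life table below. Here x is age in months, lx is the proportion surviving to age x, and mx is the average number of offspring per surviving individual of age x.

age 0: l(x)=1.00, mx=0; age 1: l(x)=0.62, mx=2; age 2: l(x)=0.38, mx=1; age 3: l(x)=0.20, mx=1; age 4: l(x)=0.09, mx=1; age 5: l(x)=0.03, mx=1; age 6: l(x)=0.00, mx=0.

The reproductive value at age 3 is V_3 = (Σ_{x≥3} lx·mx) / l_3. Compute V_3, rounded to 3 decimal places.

lx·mx for x ≥ 3: 0.2, 0.09, 0.03, 0 → sum = 0.32
V_3 = 0.32 / l_3 = 0.32 / 0.2 = 1.6 → 1.600

1.600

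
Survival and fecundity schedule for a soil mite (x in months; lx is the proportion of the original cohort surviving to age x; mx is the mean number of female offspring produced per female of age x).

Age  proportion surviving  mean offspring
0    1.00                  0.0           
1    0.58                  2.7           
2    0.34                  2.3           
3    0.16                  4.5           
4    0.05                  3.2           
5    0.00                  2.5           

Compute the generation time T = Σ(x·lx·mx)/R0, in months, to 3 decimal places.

lx·mx: 0, 1.566, 0.782, 0.72, 0.16, 0 → R0 = 3.228
x·lx·mx: 0, 1.566, 1.564, 2.16, 0.64, 0 → Σ = 5.93
T = 5.93 / 3.228 = 1.837051… → 1.837

1.837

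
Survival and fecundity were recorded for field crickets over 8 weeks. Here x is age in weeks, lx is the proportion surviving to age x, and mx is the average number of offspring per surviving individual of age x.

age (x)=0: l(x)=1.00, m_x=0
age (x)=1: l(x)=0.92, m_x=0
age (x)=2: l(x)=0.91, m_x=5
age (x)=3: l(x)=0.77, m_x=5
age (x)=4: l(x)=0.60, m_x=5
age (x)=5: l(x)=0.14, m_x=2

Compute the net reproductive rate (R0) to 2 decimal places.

lx·mx by age: 0, 0, 4.55, 3.85, 3, 0.28
R0 = Σ lx·mx = 11.68 → 11.68

11.68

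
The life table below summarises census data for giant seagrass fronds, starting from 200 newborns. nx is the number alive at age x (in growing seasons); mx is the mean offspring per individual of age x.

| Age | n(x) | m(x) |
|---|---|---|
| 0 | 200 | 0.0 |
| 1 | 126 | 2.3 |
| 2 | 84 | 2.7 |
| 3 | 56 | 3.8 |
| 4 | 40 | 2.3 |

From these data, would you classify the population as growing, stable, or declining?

growing

lx = nx/n0 = nx/200: 1, 0.63, 0.42, 0.28, 0.2
R0 = Σ lx·mx = 0 + 1.449 + 1.134 + 1.064 + 0.46 = 4.107
R0 > 1, so the population is growing.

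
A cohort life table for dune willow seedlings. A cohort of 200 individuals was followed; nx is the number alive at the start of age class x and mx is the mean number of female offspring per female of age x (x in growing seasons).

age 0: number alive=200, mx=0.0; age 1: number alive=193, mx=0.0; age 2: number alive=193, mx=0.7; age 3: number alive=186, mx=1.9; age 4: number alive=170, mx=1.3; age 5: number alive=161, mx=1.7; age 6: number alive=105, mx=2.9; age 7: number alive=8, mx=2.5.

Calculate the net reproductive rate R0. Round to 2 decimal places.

lx = nx/n0 = nx/200: 1, 0.965, 0.965, 0.93, 0.85, 0.805, 0.525, 0.04
lx·mx by age: 0, 0, 0.6755, 1.767, 1.105, 1.3685, 1.5225, 0.1
R0 = Σ lx·mx = 6.5385 → 6.54

6.54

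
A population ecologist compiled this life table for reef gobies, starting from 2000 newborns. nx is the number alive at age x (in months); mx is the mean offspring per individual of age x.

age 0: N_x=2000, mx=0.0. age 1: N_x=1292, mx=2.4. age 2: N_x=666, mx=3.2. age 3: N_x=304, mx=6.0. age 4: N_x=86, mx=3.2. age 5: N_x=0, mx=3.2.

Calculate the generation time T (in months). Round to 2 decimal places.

lx = nx/n0 = nx/2000: 1, 0.646, 0.333, 0.152, 0.043, 0
lx·mx: 0, 1.5504, 1.0656, 0.912, 0.1376, 0 → R0 = 3.6656
x·lx·mx: 0, 1.5504, 2.1312, 2.736, 0.5504, 0 → Σ = 6.968
T = 6.968 / 3.6656 = 1.900917… → 1.90

1.90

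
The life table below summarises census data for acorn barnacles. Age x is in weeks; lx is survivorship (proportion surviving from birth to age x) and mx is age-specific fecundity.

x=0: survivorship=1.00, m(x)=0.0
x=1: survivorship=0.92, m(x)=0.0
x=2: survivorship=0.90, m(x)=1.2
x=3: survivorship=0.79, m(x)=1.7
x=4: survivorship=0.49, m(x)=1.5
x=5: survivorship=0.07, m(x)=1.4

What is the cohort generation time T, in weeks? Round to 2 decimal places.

2.95

lx·mx: 0, 0, 1.08, 1.343, 0.735, 0.098 → R0 = 3.256
x·lx·mx: 0, 0, 2.16, 4.029, 2.94, 0.49 → Σ = 9.619
T = 9.619 / 3.256 = 2.954238… → 2.95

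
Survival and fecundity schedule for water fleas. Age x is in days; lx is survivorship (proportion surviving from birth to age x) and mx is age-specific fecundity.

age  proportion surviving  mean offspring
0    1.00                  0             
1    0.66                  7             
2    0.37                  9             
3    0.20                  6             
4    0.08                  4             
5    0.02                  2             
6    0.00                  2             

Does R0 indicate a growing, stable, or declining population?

R0 = Σ lx·mx = 0 + 4.62 + 3.33 + 1.2 + 0.32 + 0.04 + 0 = 9.51
R0 > 1, so the population is growing.

growing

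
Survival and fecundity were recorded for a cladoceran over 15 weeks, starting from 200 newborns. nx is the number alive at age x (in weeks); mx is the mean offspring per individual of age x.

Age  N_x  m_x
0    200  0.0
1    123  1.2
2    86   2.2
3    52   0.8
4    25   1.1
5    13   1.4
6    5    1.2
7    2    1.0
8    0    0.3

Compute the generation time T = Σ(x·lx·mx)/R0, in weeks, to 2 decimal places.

2.09

lx = nx/n0 = nx/200: 1, 0.615, 0.43, 0.26, 0.125, 0.065, 0.025, 0.01, 0
lx·mx: 0, 0.738, 0.946, 0.208, 0.1375, 0.091, 0.03, 0.01, 0 → R0 = 2.1605
x·lx·mx: 0, 0.738, 1.892, 0.624, 0.55, 0.455, 0.18, 0.07, 0 → Σ = 4.509
T = 4.509 / 2.1605 = 2.087017… → 2.09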